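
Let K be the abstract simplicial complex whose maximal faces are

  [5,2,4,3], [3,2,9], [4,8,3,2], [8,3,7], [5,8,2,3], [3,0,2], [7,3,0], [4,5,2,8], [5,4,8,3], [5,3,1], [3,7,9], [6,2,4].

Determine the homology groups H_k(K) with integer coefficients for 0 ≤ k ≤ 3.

Fix the vertex order 0 < 1 < 2 < 3 < 4 < 5 < 6 < 7 < 8 < 9 and write every simplex with vertices in increasing order. Then dim K = 3 and the simplices of K are:

  0-simplices (10): [0], [1], [2], [3], [4], [5], [6], [7], [8], [9]
  1-simplices (22): [0,2], [0,3], [0,7], [1,3], [1,5], [2,3], [2,4], [2,5], [2,6], [2,8], [2,9], [3,4], [3,5], [3,7], [3,8], [3,9], [4,5], [4,6], [4,8], [5,8], [7,8], [7,9]
  2-simplices (17): [0,2,3], [0,3,7], [1,3,5], [2,3,4], [2,3,5], [2,3,8], [2,3,9], [2,4,5], [2,4,6], [2,4,8], [2,5,8], [3,4,5], [3,4,8], [3,5,8], [3,7,8], [3,7,9], [4,5,8]
  3-simplices (5): [2,3,4,5], [2,3,4,8], [2,3,5,8], [2,4,5,8], [3,4,5,8]

Hence C_0 ≅ Z^10, C_1 ≅ Z^22, C_2 ≅ Z^17, C_3 ≅ Z^5.

∂_1: C_1 → C_0 is given by ∂[p,q] = [q] − [p].
The 10×22 boundary matrix has rank 9 and Smith normal form diag(1,1,1,1,1,1,1,1,1).

The boundary map ∂_2: C_2 → C_1 acts by ∂[p,q,r] = [q,r] − [p,r] + [p,q]. For instance
  ∂[2,3,8] = [3,8] − [2,8] + [2,3],
  ∂[3,7,8] = [7,8] − [3,8] + [3,7].
This gives a 22×17 integer matrix of rank 13; reducing to Smith normal form yields diagonal entries (1,1,1,1,1,1,1,1,1,1,1,1,1).

The boundary map ∂_3: C_3 → C_2 sends each 3-simplex σ to the alternating sum Σ_i (−1)^i (σ with its i-th vertex removed). For instance
  ∂[2,3,4,8] = [3,4,8] − [2,4,8] + [2,3,8] − [2,3,4],
  ∂[2,3,4,5] = [3,4,5] − [2,4,5] + [2,3,5] − [2,3,4].
The 17×5 boundary matrix has rank 4 and Smith normal form diag(1,1,1,1).

Reading off H_k = ker ∂_k / im ∂_{k+1}:

  H_0: rank C_0 − rank ∂_1 = 10 − 9 = 1, and the invariant factors of ∂_1 are all 1, so H_0 ≅ Z.
  H_1: rank ker ∂_1 − rank ∂_2 = (22 − 9) − 13 = 0, and the invariant factors of ∂_2 are all 1, so H_1 ≅ 0.
  H_2: rank ker ∂_2 − rank ∂_3 = (17 − 13) − 4 = 0, and the invariant factors of ∂_3 are all 1, so H_2 ≅ 0.
  H_3: rank ker ∂_3 − rank ∂_4 = (5 − 4) − 0 = 1, and there is no ∂_4, so H_3 ≅ Z.

H_0 ≅ Z,  H_1 = 0,  H_2 = 0,  H_3 ≅ Z.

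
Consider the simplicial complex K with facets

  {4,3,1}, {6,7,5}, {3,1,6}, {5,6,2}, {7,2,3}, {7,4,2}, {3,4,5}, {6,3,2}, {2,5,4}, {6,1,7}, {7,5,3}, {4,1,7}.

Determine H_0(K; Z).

Fix the vertex order 1 < 2 < 3 < 4 < 5 < 6 < 7 and write every simplex with vertices in increasing order. Then dim K = 2 and the simplices of K are:

  0-simplices (7): [1], [2], [3], [4], [5], [6], [7]
  1-simplices (18): [1,3], [1,4], [1,6], [1,7], [2,3], [2,4], [2,5], [2,6], [2,7], [3,4], [3,5], [3,6], [3,7], [4,5], [4,7], [5,6], [5,7], [6,7]
  2-simplices (12): [1,3,4], [1,3,6], [1,4,7], [1,6,7], [2,3,6], [2,3,7], [2,4,5], [2,4,7], [2,5,6], [3,4,5], [3,5,7], [5,6,7]

giving chain groups C_0 ≅ Z^7, C_1 ≅ Z^18, C_2 ≅ Z^12.

∂_1: C_1 → C_0 maps an edge to its endpoints' difference, ∂[p,q] = q − p. For instance
  ∂[4,5] = [5] − [4].
As a 7×18 matrix over Z this has rank 6, with invariant factors (1,1,1,1,1,1).

Boundary ∂_2: C_2 → C_1 acts by ∂[p,q,r] = [q,r] − [p,r] + [p,q]. For instance
  ∂[2,5,6] = [5,6] − [2,6] + [2,5],
  ∂[1,6,7] = [6,7] − [1,7] + [1,6].
The resulting 18×12 matrix has rank 12, and its Smith normal form has invariant factors (1,1,1,1,1,1,1,1,1,1,1,2).

Reading off H_k = ker ∂_k / im ∂_{k+1}:

  H_0: rank C_0 − rank ∂_1 = 7 − 6 = 1, and the invariant factors of ∂_1 are all 1, so H_0 = Z.

(K is a triangulation of the real projective plane RP^2.)

H_0 = Z.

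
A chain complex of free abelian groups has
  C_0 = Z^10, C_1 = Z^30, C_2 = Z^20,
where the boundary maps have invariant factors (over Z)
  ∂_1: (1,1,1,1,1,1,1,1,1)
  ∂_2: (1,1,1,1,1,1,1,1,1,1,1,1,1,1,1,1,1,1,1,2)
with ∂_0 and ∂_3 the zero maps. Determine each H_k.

H_0 ≅ Z,  H_1 ≅ Z × Z/2,  H_2 = 0.

H_0: b_0 = 10 − 0 − 9 = 1; torsion from ∂_1 factors > 1: none. So H_0 ≅ Z.
H_1: b_1 = 30 − 9 − 20 = 1; torsion from ∂_2 factors > 1: [2]. So H_1 ≅ Z × Z/2.
H_2: b_2 = 20 − 20 − 0 = 0; torsion from ∂_3 factors > 1: none. So H_2 ≅ 0.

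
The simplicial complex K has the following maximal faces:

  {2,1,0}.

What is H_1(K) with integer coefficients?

Fix the vertex order 0 < 1 < 2 and write every simplex with vertices in increasing order. Then dim K = 2 and the simplices of K are:

  0-simplices (3): [0], [1], [2]
  1-simplices (3): [0,1], [0,2], [1,2]
  2-simplices (1): [0,1,2]

Hence C_0 ≅ Z^3, C_1 ≅ Z^3, C_2 ≅ Z^1.

Boundary ∂_1: C_1 → C_0 sends each edge [p,q] (with p < q) to q − p. For instance
  ∂[1,2] = [2] − [1].
The 3×3 boundary matrix has rank 2 and Smith normal form diag(1,1).

The boundary map ∂_2: C_2 → C_1 sends each 2-simplex [p,q,r] to [q,r] − [p,r] + [p,q]. For instance
  ∂[0,1,2] = [1,2] − [0,2] + [0,1].
The 3×1 boundary matrix has rank 1 and Smith normal form diag(1).

From H_k ≅ ker(∂_k) / im(∂_{k+1}) we obtain:

  H_1: rank ker ∂_1 − rank ∂_2 = (3 − 2) − 1 = 0, and the invariant factors of ∂_2 are all 1, so H_1 ≅ 0.

H_1 = 0.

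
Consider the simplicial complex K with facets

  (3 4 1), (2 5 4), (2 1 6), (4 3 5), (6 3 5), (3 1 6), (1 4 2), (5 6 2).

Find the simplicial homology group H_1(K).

H_1 ≅ 0.

We work with the vertex ordering 1 < 2 < 3 < 4 < 5 < 6. The simplices of K, each written with vertices in increasing order, are:

  0-simplices (6): [1], [2], [3], [4], [5], [6]
  1-simplices (12): [1,2], [1,3], [1,4], [1,6], [2,4], [2,5], [2,6], [3,4], [3,5], [3,6], [4,5], [5,6]
  2-simplices (8): [1,2,4], [1,2,6], [1,3,4], [1,3,6], [2,4,5], [2,5,6], [3,4,5], [3,5,6]

giving chain groups C_0 ≅ Z^6, C_1 ≅ Z^12, C_2 ≅ Z^8.

∂_1: C_1 → C_0 sends each edge [p,q] (with p < q) to q − p. For instance
  ∂[3,6] = [6] − [3].
This gives a 6×12 integer matrix of rank 5; reducing to Smith normal form yields diagonal entries (1,1,1,1,1).

∂_2: C_2 → C_1 maps a triangle to the signed sum of its edges. For instance
  ∂[3,4,5] = [4,5] − [3,5] + [3,4],
  ∂[2,4,5] = [4,5] − [2,5] + [2,4].
This gives a 12×8 integer matrix of rank 7; reducing to Smith normal form yields diagonal entries (1,1,1,1,1,1,1).

Now H_k = ker ∂_k / im ∂_{k+1}, so:

  H_1: rank ker ∂_1 − rank ∂_2 = (12 − 5) − 7 = 0, and the invariant factors of ∂_2 are all 1, so H_1 = 0.

(K is a triangulation of the 2-sphere S^2.)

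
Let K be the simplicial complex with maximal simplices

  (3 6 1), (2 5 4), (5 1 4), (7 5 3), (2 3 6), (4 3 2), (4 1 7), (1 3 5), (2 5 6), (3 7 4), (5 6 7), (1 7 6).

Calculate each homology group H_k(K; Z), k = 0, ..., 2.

Take the total order 1 < 2 < 3 < 4 < 5 < 6 < 7 on the vertex set. Then K (dimension 2) consists of the simplices:

  0-simplices (7): [1], [2], [3], [4], [5], [6], [7]
  1-simplices (18): [1,3], [1,4], [1,5], [1,6], [1,7], [2,3], [2,4], [2,5], [2,6], [3,4], [3,5], [3,6], [3,7], [4,5], [4,7], [5,6], [5,7], [6,7]
  2-simplices (12): [1,3,5], [1,3,6], [1,4,5], [1,4,7], [1,6,7], [2,3,4], [2,3,6], [2,4,5], [2,5,6], [3,4,7], [3,5,7], [5,6,7]

so the chain groups are C_0 ≅ Z^7, C_1 ≅ Z^18, C_2 ≅ Z^12.

∂_1: C_1 → C_0 is given by ∂[p,q] = [q] − [p].
The 7×18 boundary matrix has rank 6 and Smith normal form diag(1,1,1,1,1,1).

∂_2: C_2 → C_1 sends each 2-simplex [p,q,r] to [q,r] − [p,r] + [p,q]. For instance
  ∂[3,4,7] = [4,7] − [3,7] + [3,4],
  ∂[2,4,5] = [4,5] − [2,5] + [2,4].
This gives a 18×12 integer matrix of rank 12; reducing to Smith normal form yields diagonal entries (1,1,1,1,1,1,1,1,1,1,1,2).

Computing H_k = (kernel of ∂_k) / (image of ∂_{k+1}):

  H_0: rank C_0 − rank ∂_1 = 7 − 6 = 1, and the invariant factors of ∂_1 are all 1, so H_0 = Z.
  H_1: rank ker ∂_1 − rank ∂_2 = (18 − 6) − 12 = 0, and ∂_2 has invariant factor 2 > 1, so H_1 = Z_2.
  H_2: rank ker ∂_2 − rank ∂_3 = (12 − 12) − 0 = 0, and there is no ∂_3, so H_2 = 0.

As a check, the Euler characteristic is 7 − 18 + 12 = 1, which agrees with 1 − 0 + 0 = 1.

H_0 = Z,  H_1 = Z_2,  H_2 = 0.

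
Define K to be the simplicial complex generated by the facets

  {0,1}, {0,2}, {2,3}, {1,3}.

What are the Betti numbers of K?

b_0 = 1, b_1 = 1.

We work with the vertex ordering 0 < 1 < 2 < 3. The simplices of K, each written with vertices in increasing order, are:

  0-simplices (4): [0], [1], [2], [3]
  1-simplices (4): [0,1], [0,2], [1,3], [2,3]

Hence C_0 ≅ Z^4, C_1 ≅ Z^4.

∂_1: C_1 → C_0 sends each edge [p,q] (with p < q) to q − p. For instance
  ∂[2,3] = [3] − [2].
The 4×4 boundary matrix has rank 3 and Smith normal form diag(1,1,1).

Now H_k = ker ∂_k / im ∂_{k+1}, so:

  H_0: rank C_0 − rank ∂_1 = 4 − 3 = 1, and the invariant factors of ∂_1 are all 1, so H_0 = Z.
  H_1: rank ker ∂_1 − rank ∂_2 = (4 − 3) − 0 = 1, and there is no ∂_2, so H_1 = Z.

(K is a triangulation of the circle S^1.)

Hence the Betti numbers are b_0 = 1, b_1 = 1.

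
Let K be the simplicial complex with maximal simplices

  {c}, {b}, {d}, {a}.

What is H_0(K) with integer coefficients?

H_0 ≅ Z^4.

Take the total order a < b < c < d on the vertex set. Then K (dimension 0) consists of the simplices:

  0-simplices (4): a, b, c, d

giving chain groups C_0 ≅ Z^4.

Now H_k = ker ∂_k / im ∂_{k+1}, so:

  H_0: rank C_0 − rank ∂_1 = 4 − 0 = 4, and there is no ∂_1, so H_0 ≅ Z^4.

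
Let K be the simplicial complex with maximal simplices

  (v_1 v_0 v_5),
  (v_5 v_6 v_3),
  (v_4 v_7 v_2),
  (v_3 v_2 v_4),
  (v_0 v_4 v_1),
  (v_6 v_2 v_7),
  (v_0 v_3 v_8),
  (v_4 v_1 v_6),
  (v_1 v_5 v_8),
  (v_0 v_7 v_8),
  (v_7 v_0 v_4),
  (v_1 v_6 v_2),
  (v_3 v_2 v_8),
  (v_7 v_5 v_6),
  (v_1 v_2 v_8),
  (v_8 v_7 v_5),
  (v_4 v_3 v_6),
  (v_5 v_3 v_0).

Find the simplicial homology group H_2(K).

Order the vertices as v_0 < v_1 < v_2 < v_3 < v_4 < v_5 < v_6 < v_7 < v_8. Listing each simplex with vertices in this order, K has dimension 2 with simplices:

  0-simplices (9): [v_0], [v_1], [v_2], [v_3], [v_4], [v_5], [v_6], [v_7], [v_8]
  1-simplices (27): (27 of them)
  2-simplices (18): (18 of them)

giving chain groups C_0 ≅ Z^9, C_1 ≅ Z^27, C_2 ≅ Z^18.

The boundary map ∂_1: C_1 → C_0 maps an edge to its endpoints' difference, ∂[p,q] = q − p.
As a 9×27 matrix over Z this has rank 8, with invariant factors (1,1,1,1,1,1,1,1).

The boundary map ∂_2: C_2 → C_1 maps a triangle to the signed sum of its edges. For instance
  ∂[v_3,v_4,v_6] = [v_4,v_6] − [v_3,v_6] + [v_3,v_4],
  ∂[v_0,v_4,v_7] = [v_4,v_7] − [v_0,v_7] + [v_0,v_4].
This gives a 27×18 integer matrix of rank 18; reducing to Smith normal form yields diagonal entries (1,1,1,1,1,1,1,1,1,1,1,1,1,1,1,1,1,2).

Computing H_k = (kernel of ∂_k) / (image of ∂_{k+1}):

  H_2: rank ker ∂_2 − rank ∂_3 = (18 − 18) − 0 = 0, and there is no ∂_3, so H_2 ≅ 0.

(K is a triangulation of the Klein bottle.)

H_2 ≅ 0.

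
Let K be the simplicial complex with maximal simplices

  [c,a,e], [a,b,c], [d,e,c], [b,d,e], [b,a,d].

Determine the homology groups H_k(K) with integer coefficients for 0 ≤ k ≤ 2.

Take the total order a < b < c < d < e on the vertex set. Then K (dimension 2) consists of the simplices:

  0-simplices (5): a, b, c, d, e
  1-simplices (10): ab, ac, ad, ae, bc, bd, be, cd, ce, de
  2-simplices (5): abc, abd, ace, bde, cde

giving chain groups C_0 ≅ Z^5, C_1 ≅ Z^10, C_2 ≅ Z^5.

The boundary map ∂_1: C_1 → C_0 sends each edge [p,q] (with p < q) to q − p. For instance
  ∂ac = c − a.
The 5×10 boundary matrix has rank 4 and Smith normal form diag(1,1,1,1).

∂_2: C_2 → C_1 acts by ∂[p,q,r] = [q,r] − [p,r] + [p,q]. For instance
  ∂ace = ce − ae + ac,
  ∂abc = bc − ac + ab.
The resulting 10×5 matrix has rank 5, and its Smith normal form has invariant factors (1,1,1,1,1).

From H_k ≅ ker(∂_k) / im(∂_{k+1}) we obtain:

  H_0: rank C_0 − rank ∂_1 = 5 − 4 = 1, and the invariant factors of ∂_1 are all 1, so H_0 = Z.
  H_1: rank ker ∂_1 − rank ∂_2 = (10 − 4) − 5 = 1, and the invariant factors of ∂_2 are all 1, so H_1 = Z.
  H_2: rank ker ∂_2 − rank ∂_3 = (5 − 5) − 0 = 0, and there is no ∂_3, so H_2 = 0.

As a check, the Euler characteristic is 5 − 10 + 5 = 0, which agrees with 1 − 1 + 0 = 0.

H_0 ≅ Z,  H_1 ≅ Z,  H_2 = 0.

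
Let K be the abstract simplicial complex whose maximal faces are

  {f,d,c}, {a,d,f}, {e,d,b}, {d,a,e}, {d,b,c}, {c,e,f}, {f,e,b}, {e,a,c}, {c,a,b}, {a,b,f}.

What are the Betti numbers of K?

Order the vertices as a < b < c < d < e < f. Listing each simplex with vertices in this order, K has dimension 2 with simplices:

  0-simplices (6): a, b, c, d, e, f
  1-simplices (15): ab, ac, ad, ae, af, bc, bd, be, bf, cd, ce, cf, de, df, ef
  2-simplices (10): abc, abf, ace, ade, adf, bcd, bde, bef, cdf, cef

giving chain groups C_0 ≅ Z^6, C_1 ≅ Z^15, C_2 ≅ Z^10.

∂_1: C_1 → C_0 maps an edge to its endpoints' difference, ∂[p,q] = q − p. For instance
  ∂be = e − b.
The resulting 6×15 matrix has rank 5, and its Smith normal form has invariant factors (1,1,1,1,1).

Boundary ∂_2: C_2 → C_1 sends each 2-simplex [p,q,r] to [q,r] − [p,r] + [p,q]. For instance
  ∂cdf = df − cf + cd,
  ∂abf = bf − af + ab.
The 15×10 boundary matrix has rank 10 and Smith normal form diag(1,1,1,1,1,1,1,1,1,2).

Now H_k = ker ∂_k / im ∂_{k+1}, so:

  H_0: rank C_0 − rank ∂_1 = 6 − 5 = 1, and the invariant factors of ∂_1 are all 1, so H_0 = Z.
  H_1: rank ker ∂_1 − rank ∂_2 = (15 − 5) − 10 = 0, and ∂_2 has invariant factor 2 > 1, so H_1 = Z_2.
  H_2: rank ker ∂_2 − rank ∂_3 = (10 − 10) − 0 = 0, and there is no ∂_3, so H_2 = 0.

As a check, the Euler characteristic is 6 − 15 + 10 = 1, which agrees with 1 − 0 + 0 = 1.

Hence the Betti numbers are b_0 = 1, b_1 = 0, b_2 = 0.

b_0 = 1, b_1 = 0, b_2 = 0.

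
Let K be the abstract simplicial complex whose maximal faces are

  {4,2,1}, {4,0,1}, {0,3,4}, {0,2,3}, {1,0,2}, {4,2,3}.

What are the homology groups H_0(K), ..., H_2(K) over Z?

Order the vertices as 0 < 1 < 2 < 3 < 4. Listing each simplex with vertices in this order, K has dimension 2 with simplices:

  0-simplices (5): [0], [1], [2], [3], [4]
  1-simplices (9): [0,1], [0,2], [0,3], [0,4], [1,2], [1,4], [2,3], [2,4], [3,4]
  2-simplices (6): [0,1,2], [0,1,4], [0,2,3], [0,3,4], [1,2,4], [2,3,4]

so the chain groups are C_0 ≅ Z^5, C_1 ≅ Z^9, C_2 ≅ Z^6.

The boundary map ∂_1: C_1 → C_0 maps an edge to its endpoints' difference, ∂[p,q] = q − p. For instance
  ∂[3,4] = [4] − [3].
The 5×9 boundary matrix has rank 4 and Smith normal form diag(1,1,1,1).

∂_2: C_2 → C_1 maps a triangle to the signed sum of its edges. For instance
  ∂[0,2,3] = [2,3] − [0,3] + [0,2],
  ∂[1,2,4] = [2,4] − [1,4] + [1,2].
As a 9×6 matrix over Z this has rank 5, with invariant factors (1,1,1,1,1).

Reading off H_k = ker ∂_k / im ∂_{k+1}:

  H_0: rank C_0 − rank ∂_1 = 5 − 4 = 1, and the invariant factors of ∂_1 are all 1, so H_0 ≅ Z.
  H_1: rank ker ∂_1 − rank ∂_2 = (9 − 4) − 5 = 0, and the invariant factors of ∂_2 are all 1, so H_1 ≅ 0.
  H_2: rank ker ∂_2 − rank ∂_3 = (6 − 5) − 0 = 1, and there is no ∂_3, so H_2 ≅ Z.

H_0 ≅ Z,  H_1 = 0,  H_2 ≅ Z.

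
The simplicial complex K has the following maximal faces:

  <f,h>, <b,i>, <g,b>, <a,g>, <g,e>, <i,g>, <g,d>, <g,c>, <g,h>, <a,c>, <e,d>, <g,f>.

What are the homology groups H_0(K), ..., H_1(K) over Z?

K has 9 vertices, 12 edges.
rank ∂_0 = 0, rank ∂_1 = 8 ⇒ b_0 = 9 − 0 − 8 = 1; all invariant factors of ∂_1 are 1 so no torsion. So H_0 ≅ Z.
rank ∂_1 = 8, rank ∂_2 = 0 ⇒ b_1 = 12 − 8 − 0 = 4. So H_1 ≅ Z^4.

H_0 = Z,  H_1 = Z^4.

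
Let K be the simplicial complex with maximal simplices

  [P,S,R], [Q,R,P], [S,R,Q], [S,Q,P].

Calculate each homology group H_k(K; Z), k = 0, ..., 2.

K has 4 vertices, 6 edges, 4 triangles.
rank ∂_0 = 0, rank ∂_1 = 3 ⇒ b_0 = 4 − 0 − 3 = 1; all invariant factors of ∂_1 are 1 so no torsion. So H_0 = Z.
rank ∂_1 = 3, rank ∂_2 = 3 ⇒ b_1 = 6 − 3 − 3 = 0; all invariant factors of ∂_2 are 1 so no torsion. So H_1 = 0.
rank ∂_2 = 3, rank ∂_3 = 0 ⇒ b_2 = 4 − 3 − 0 = 1. So H_2 = Z.

H_0 ≅ Z,  H_1 = 0,  H_2 ≅ Z.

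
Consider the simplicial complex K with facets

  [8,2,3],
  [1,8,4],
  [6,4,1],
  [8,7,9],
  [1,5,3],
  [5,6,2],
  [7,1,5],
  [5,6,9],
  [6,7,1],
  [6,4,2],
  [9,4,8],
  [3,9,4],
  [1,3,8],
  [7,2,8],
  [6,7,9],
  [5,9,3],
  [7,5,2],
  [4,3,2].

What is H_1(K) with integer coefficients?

H_1 ≅ Z × Z/2.

Order the vertices as 1 < 2 < 3 < 4 < 5 < 6 < 7 < 8 < 9. Listing each simplex with vertices in this order, K has dimension 2 with simplices:

  0-simplices (9): [1], [2], [3], [4], [5], [6], [7], [8], [9]
  1-simplices (27): (27 of them)
  2-simplices (18): [1,3,5], [1,3,8], [1,4,6], [1,4,8], [1,5,7], [1,6,7], [2,3,4], [2,3,8], [2,4,6], [2,5,6], [2,5,7], [2,7,8], [3,4,9], [3,5,9], [4,8,9], [5,6,9], [6,7,9], [7,8,9]

giving chain groups C_0 ≅ Z^9, C_1 ≅ Z^27, C_2 ≅ Z^18.

∂_1: C_1 → C_0 maps an edge to its endpoints' difference, ∂[p,q] = q − p. For instance
  ∂[1,4] = [4] − [1].
This gives a 9×27 integer matrix of rank 8; reducing to Smith normal form yields diagonal entries (1,1,1,1,1,1,1,1).

The boundary map ∂_2: C_2 → C_1 maps a triangle to the signed sum of its edges. For instance
  ∂[3,4,9] = [4,9] − [3,9] + [3,4],
  ∂[2,5,7] = [5,7] − [2,7] + [2,5].
The resulting 27×18 matrix has rank 18, and its Smith normal form has invariant factors (1,1,1,1,1,1,1,1,1,1,1,1,1,1,1,1,1,2).

Reading off H_k = ker ∂_k / im ∂_{k+1}:

  H_1: rank ker ∂_1 − rank ∂_2 = (27 − 8) − 18 = 1, and ∂_2 has invariant factor 2 > 1, so H_1 ≅ Z × Z/2.

(K is a triangulation of the Klein bottle.)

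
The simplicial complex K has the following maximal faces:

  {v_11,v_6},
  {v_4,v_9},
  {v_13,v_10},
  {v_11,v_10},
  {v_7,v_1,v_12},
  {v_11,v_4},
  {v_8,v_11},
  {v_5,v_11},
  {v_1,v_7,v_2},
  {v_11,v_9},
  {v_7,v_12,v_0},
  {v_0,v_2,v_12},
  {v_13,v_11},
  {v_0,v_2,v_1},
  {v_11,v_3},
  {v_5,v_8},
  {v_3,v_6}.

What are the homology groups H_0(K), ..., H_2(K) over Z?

H_0 = Z^2,  H_1 = Z^5,  H_2 = 0.

Fix the vertex order v_0 < v_1 < v_2 < v_3 < v_4 < v_5 < v_6 < v_7 < v_8 < v_9 < v_10 < v_11 < v_12 < v_13 and write every simplex with vertices in increasing order. Then dim K = 2 and the simplices of K are:

  0-simplices (14): [v_0], [v_1], [v_2], [v_3], [v_4], [v_5], [v_6], [v_7], [v_8], [v_9], [v_10], [v_11], [v_12], [v_13]
  1-simplices (22): (22 of them)
  2-simplices (5): [v_0,v_1,v_2], [v_0,v_2,v_12], [v_0,v_7,v_12], [v_1,v_2,v_7], [v_1,v_7,v_12]

Hence C_0 ≅ Z^14, C_1 ≅ Z^22, C_2 ≅ Z^5.

∂_1: C_1 → C_0 maps an edge to its endpoints' difference, ∂[p,q] = q − p.
The resulting 14×22 matrix has rank 12, and its Smith normal form has invariant factors (1,1,1,1,1,1,1,1,1,1,1,1).

Boundary ∂_2: C_2 → C_1 sends each 2-simplex [p,q,r] to [q,r] − [p,r] + [p,q]. For instance
  ∂[v_0,v_1,v_2] = [v_1,v_2] − [v_0,v_2] + [v_0,v_1],
  ∂[v_0,v_7,v_12] = [v_7,v_12] − [v_0,v_12] + [v_0,v_7].
The resulting 22×5 matrix has rank 5, and its Smith normal form has invariant factors (1,1,1,1,1).

Reading off H_k = ker ∂_k / im ∂_{k+1}:

  H_0: rank C_0 − rank ∂_1 = 14 − 12 = 2, and the invariant factors of ∂_1 are all 1, so H_0 = Z^2.
  H_1: rank ker ∂_1 − rank ∂_2 = (22 − 12) − 5 = 5, and the invariant factors of ∂_2 are all 1, so H_1 = Z^5.
  H_2: rank ker ∂_2 − rank ∂_3 = (5 − 5) − 0 = 0, and there is no ∂_3, so H_2 = 0.

As a check, the Euler characteristic is 14 − 22 + 5 = -3, which agrees with 2 − 5 + 0 = -3.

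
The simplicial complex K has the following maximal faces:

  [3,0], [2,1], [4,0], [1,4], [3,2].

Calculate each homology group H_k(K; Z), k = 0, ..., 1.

H_0 ≅ Z,  H_1 ≅ Z.

We work with the vertex ordering 0 < 1 < 2 < 3 < 4. The simplices of K, each written with vertices in increasing order, are:

  0-simplices (5): [0], [1], [2], [3], [4]
  1-simplices (5): [0,3], [0,4], [1,2], [1,4], [2,3]

Hence C_0 ≅ Z^5, C_1 ≅ Z^5.

The boundary map ∂_1: C_1 → C_0 maps an edge to its endpoints' difference, ∂[p,q] = q − p.
The 5×5 boundary matrix has rank 4 and Smith normal form diag(1,1,1,1).

Computing H_k = (kernel of ∂_k) / (image of ∂_{k+1}):

  H_0: rank C_0 − rank ∂_1 = 5 − 4 = 1, and the invariant factors of ∂_1 are all 1, so H_0 ≅ Z.
  H_1: rank ker ∂_1 − rank ∂_2 = (5 − 4) − 0 = 1, and there is no ∂_2, so H_1 ≅ Z.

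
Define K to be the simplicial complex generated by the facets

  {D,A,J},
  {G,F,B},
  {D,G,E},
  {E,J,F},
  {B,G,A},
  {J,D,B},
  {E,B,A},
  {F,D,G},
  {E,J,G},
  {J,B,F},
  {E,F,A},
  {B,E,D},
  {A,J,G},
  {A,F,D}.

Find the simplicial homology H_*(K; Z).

Order the vertices as A < B < D < E < F < G < J. Listing each simplex with vertices in this order, K has dimension 2 with simplices:

  0-simplices (7): A, B, D, E, F, G, J
  1-simplices (21): AB, AD, AE, AF, AG, AJ, BD, BE, BF, BG, BJ, DE, DF, DG, DJ, EF, EG, EJ, FG, FJ, GJ
  2-simplices (14): ABE, ABG, ADF, ADJ, AEF, AGJ, BDE, BDJ, BFG, BFJ, DEG, DFG, EFJ, EGJ

Hence C_0 ≅ Z^7, C_1 ≅ Z^21, C_2 ≅ Z^14.

∂_1: C_1 → C_0 maps an edge to its endpoints' difference, ∂[p,q] = q − p. For instance
  ∂EJ = J − E.
The 7×21 boundary matrix has rank 6 and Smith normal form diag(1,1,1,1,1,1).

∂_2: C_2 → C_1 acts by ∂[p,q,r] = [q,r] − [p,r] + [p,q]. For instance
  ∂BFJ = FJ − BJ + BF,
  ∂EGJ = GJ − EJ + EG.
As a 21×14 matrix over Z this has rank 13, with invariant factors (1,1,1,1,1,1,1,1,1,1,1,1,1).

Reading off H_k = ker ∂_k / im ∂_{k+1}:

  H_0: rank C_0 − rank ∂_1 = 7 − 6 = 1, and the invariant factors of ∂_1 are all 1, so H_0 = Z.
  H_1: rank ker ∂_1 − rank ∂_2 = (21 − 6) − 13 = 2, and the invariant factors of ∂_2 are all 1, so H_1 = Z^2.
  H_2: rank ker ∂_2 − rank ∂_3 = (14 − 13) − 0 = 1, and there is no ∂_3, so H_2 = Z.

As a check, the Euler characteristic is 7 − 21 + 14 = 0, which agrees with 1 − 2 + 1 = 0.
(K is a triangulation of the torus T^2.)

H_0 ≅ Z,  H_1 ≅ Z^2,  H_2 ≅ Z.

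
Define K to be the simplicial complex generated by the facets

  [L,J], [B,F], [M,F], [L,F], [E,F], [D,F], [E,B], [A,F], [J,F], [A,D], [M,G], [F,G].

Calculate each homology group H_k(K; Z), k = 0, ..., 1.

K has 9 vertices, 12 edges.
rank ∂_0 = 0, rank ∂_1 = 8 ⇒ b_0 = 9 − 0 − 8 = 1; all invariant factors of ∂_1 are 1 so no torsion. So H_0 ≅ Z.
rank ∂_1 = 8, rank ∂_2 = 0 ⇒ b_1 = 12 − 8 − 0 = 4. So H_1 ≅ Z^4.

H_0 ≅ Z,  H_1 ≅ Z^4.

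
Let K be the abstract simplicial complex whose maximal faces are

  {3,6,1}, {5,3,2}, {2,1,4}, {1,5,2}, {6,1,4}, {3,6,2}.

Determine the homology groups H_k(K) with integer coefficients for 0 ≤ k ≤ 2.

H_0 ≅ Z,  H_1 ≅ Z,  H_2 = 0.

Take the total order 1 < 2 < 3 < 4 < 5 < 6 on the vertex set. Then K (dimension 2) consists of the simplices:

  0-simplices (6): [1], [2], [3], [4], [5], [6]
  1-simplices (12): [1,2], [1,3], [1,4], [1,5], [1,6], [2,3], [2,4], [2,5], [2,6], [3,5], [3,6], [4,6]
  2-simplices (6): [1,2,4], [1,2,5], [1,3,6], [1,4,6], [2,3,5], [2,3,6]

giving chain groups C_0 ≅ Z^6, C_1 ≅ Z^12, C_2 ≅ Z^6.

Boundary ∂_1: C_1 → C_0 maps an edge to its endpoints' difference, ∂[p,q] = q − p.
The 6×12 boundary matrix has rank 5 and Smith normal form diag(1,1,1,1,1).

Boundary ∂_2: C_2 → C_1 acts by ∂[p,q,r] = [q,r] − [p,r] + [p,q]. For instance
  ∂[1,4,6] = [4,6] − [1,6] + [1,4],
  ∂[1,3,6] = [3,6] − [1,6] + [1,3].
As a 12×6 matrix over Z this has rank 6, with invariant factors (1,1,1,1,1,1).

Reading off H_k = ker ∂_k / im ∂_{k+1}:

  H_0: rank C_0 − rank ∂_1 = 6 − 5 = 1, and the invariant factors of ∂_1 are all 1, so H_0 ≅ Z.
  H_1: rank ker ∂_1 − rank ∂_2 = (12 − 5) − 6 = 1, and the invariant factors of ∂_2 are all 1, so H_1 ≅ Z.
  H_2: rank ker ∂_2 − rank ∂_3 = (6 − 6) − 0 = 0, and there is no ∂_3, so H_2 ≅ 0.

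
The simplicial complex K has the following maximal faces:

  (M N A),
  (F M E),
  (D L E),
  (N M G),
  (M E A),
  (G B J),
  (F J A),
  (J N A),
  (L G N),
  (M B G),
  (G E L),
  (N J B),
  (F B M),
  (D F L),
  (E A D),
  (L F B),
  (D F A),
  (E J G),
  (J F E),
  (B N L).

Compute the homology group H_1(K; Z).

H_1 = Z ⊕ Z/2.

Order the vertices as A < B < D < E < F < G < J < L < M < N. Listing each simplex with vertices in this order, K has dimension 2 with simplices:

  0-simplices (10): A, B, D, E, F, G, J, L, M, N
  1-simplices (30): AD, AE, AF, AJ, AM, AN, BF, BG, BJ, BL, BM, BN, DE, DF, DL, EF, EG, EJ, EL, EM, FJ, FL, FM, GJ, GL, GM, GN, JN, LN, MN
  2-simplices (20): ADE, ADF, AEM, AFJ, AJN, AMN, BFL, BFM, BGJ, BGM, BJN, BLN, DEL, DFL, EFJ, EFM, EGJ, EGL, GLN, GMN

giving chain groups C_0 ≅ Z^10, C_1 ≅ Z^30, C_2 ≅ Z^20.

Boundary ∂_1: C_1 → C_0 is given by ∂[p,q] = [q] − [p]. For instance
  ∂AE = E − A.
The 10×30 boundary matrix has rank 9 and Smith normal form diag(1,1,1,1,1,1,1,1,1).

Boundary ∂_2: C_2 → C_1 sends each 2-simplex [p,q,r] to [q,r] − [p,r] + [p,q]. For instance
  ∂BGM = GM − BM + BG,
  ∂DFL = FL − DL + DF.
The resulting 30×20 matrix has rank 20, and its Smith normal form has invariant factors (1,1,1,1,1,1,1,1,1,1,1,1,1,1,1,1,1,1,1,2).

From H_k ≅ ker(∂_k) / im(∂_{k+1}) we obtain:

  H_1: rank ker ∂_1 − rank ∂_2 = (30 − 9) − 20 = 1, and ∂_2 has invariant factor 2 > 1, so H_1 ≅ Z ⊕ Z/2.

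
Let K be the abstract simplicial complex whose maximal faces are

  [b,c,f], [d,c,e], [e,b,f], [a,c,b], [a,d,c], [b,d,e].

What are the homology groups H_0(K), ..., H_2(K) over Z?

Fix the vertex order a < b < c < d < e < f and write every simplex with vertices in increasing order. Then dim K = 2 and the simplices of K are:

  0-simplices (6): a, b, c, d, e, f
  1-simplices (12): ab, ac, ad, bc, bd, be, bf, cd, ce, cf, de, ef
  2-simplices (6): abc, acd, bcf, bde, bef, cde

Hence C_0 ≅ Z^6, C_1 ≅ Z^12, C_2 ≅ Z^6.

The boundary map ∂_1: C_1 → C_0 sends each edge [p,q] (with p < q) to q − p. For instance
  ∂ef = f − e.
As a 6×12 matrix over Z this has rank 5, with invariant factors (1,1,1,1,1).

∂_2: C_2 → C_1 acts by ∂[p,q,r] = [q,r] − [p,r] + [p,q]. For instance
  ∂acd = cd − ad + ac,
  ∂abc = bc − ac + ab.
As a 12×6 matrix over Z this has rank 6, with invariant factors (1,1,1,1,1,1).

Computing H_k = (kernel of ∂_k) / (image of ∂_{k+1}):

  H_0: rank C_0 − rank ∂_1 = 6 − 5 = 1, and the invariant factors of ∂_1 are all 1, so H_0 ≅ Z.
  H_1: rank ker ∂_1 − rank ∂_2 = (12 − 5) − 6 = 1, and the invariant factors of ∂_2 are all 1, so H_1 ≅ Z.
  H_2: rank ker ∂_2 − rank ∂_3 = (6 − 6) − 0 = 0, and there is no ∂_3, so H_2 ≅ 0.

H_0 ≅ Z,  H_1 ≅ Z,  H_2 = 0.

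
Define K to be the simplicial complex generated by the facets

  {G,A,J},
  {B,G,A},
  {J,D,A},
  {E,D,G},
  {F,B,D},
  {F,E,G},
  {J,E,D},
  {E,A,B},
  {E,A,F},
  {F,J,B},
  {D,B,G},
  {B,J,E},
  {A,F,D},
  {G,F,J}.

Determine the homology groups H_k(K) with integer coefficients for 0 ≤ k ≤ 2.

Take the total order A < B < D < E < F < G < J on the vertex set. Then K (dimension 2) consists of the simplices:

  0-simplices (7): A, B, D, E, F, G, J
  1-simplices (21): AB, AD, AE, AF, AG, AJ, BD, BE, BF, BG, BJ, DE, DF, DG, DJ, EF, EG, EJ, FG, FJ, GJ
  2-simplices (14): ABE, ABG, ADF, ADJ, AEF, AGJ, BDF, BDG, BEJ, BFJ, DEG, DEJ, EFG, FGJ

giving chain groups C_0 ≅ Z^7, C_1 ≅ Z^21, C_2 ≅ Z^14.

∂_1: C_1 → C_0 is given by ∂[p,q] = [q] − [p]. For instance
  ∂GJ = J − G.
The 7×21 boundary matrix has rank 6 and Smith normal form diag(1,1,1,1,1,1).

Boundary ∂_2: C_2 → C_1 maps a triangle to the signed sum of its edges. For instance
  ∂ADF = DF − AF + AD,
  ∂ADJ = DJ − AJ + AD.
The 21×14 boundary matrix has rank 13 and Smith normal form diag(1,1,1,1,1,1,1,1,1,1,1,1,1).

Now H_k = ker ∂_k / im ∂_{k+1}, so:

  H_0: rank C_0 − rank ∂_1 = 7 − 6 = 1, and the invariant factors of ∂_1 are all 1, so H_0 = Z.
  H_1: rank ker ∂_1 − rank ∂_2 = (21 − 6) − 13 = 2, and the invariant factors of ∂_2 are all 1, so H_1 = Z^2.
  H_2: rank ker ∂_2 − rank ∂_3 = (14 − 13) − 0 = 1, and there is no ∂_3, so H_2 = Z.

H_0 ≅ Z,  H_1 ≅ Z^2,  H_2 ≅ Z.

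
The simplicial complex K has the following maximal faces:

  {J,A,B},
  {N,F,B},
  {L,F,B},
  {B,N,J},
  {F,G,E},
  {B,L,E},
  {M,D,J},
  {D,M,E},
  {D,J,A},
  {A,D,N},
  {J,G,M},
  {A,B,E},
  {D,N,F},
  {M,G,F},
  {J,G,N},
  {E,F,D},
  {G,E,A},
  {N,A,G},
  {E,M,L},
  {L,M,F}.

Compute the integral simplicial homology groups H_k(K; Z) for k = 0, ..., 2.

H_0 = Z,  H_1 = Z ⊕ Z_2,  H_2 = 0.

Fix the vertex order A < B < D < E < F < G < J < L < M < N and write every simplex with vertices in increasing order. Then dim K = 2 and the simplices of K are:

  0-simplices (10): A, B, D, E, F, G, J, L, M, N
  1-simplices (30): AB, AD, AE, AG, AJ, AN, BE, BF, BJ, BL, BN, DE, DF, DJ, DM, DN, EF, EG, EL, EM, FG, FL, FM, FN, GJ, GM, GN, JM, JN, LM
  2-simplices (20): ABE, ABJ, ADJ, ADN, AEG, AGN, BEL, BFL, BFN, BJN, DEF, DEM, DFN, DJM, EFG, ELM, FGM, FLM, GJM, GJN

giving chain groups C_0 ≅ Z^10, C_1 ≅ Z^30, C_2 ≅ Z^20.

∂_1: C_1 → C_0 is given by ∂[p,q] = [q] − [p].
The 10×30 boundary matrix has rank 9 and Smith normal form diag(1,1,1,1,1,1,1,1,1).

The boundary map ∂_2: C_2 → C_1 maps a triangle to the signed sum of its edges. For instance
  ∂BFL = FL − BL + BF,
  ∂DEM = EM − DM + DE.
The resulting 30×20 matrix has rank 20, and its Smith normal form has invariant factors (1,1,1,1,1,1,1,1,1,1,1,1,1,1,1,1,1,1,1,2).

Computing H_k = (kernel of ∂_k) / (image of ∂_{k+1}):

  H_0: rank C_0 − rank ∂_1 = 10 − 9 = 1, and the invariant factors of ∂_1 are all 1, so H_0 ≅ Z.
  H_1: rank ker ∂_1 − rank ∂_2 = (30 − 9) − 20 = 1, and ∂_2 has invariant factor 2 > 1, so H_1 ≅ Z ⊕ Z_2.
  H_2: rank ker ∂_2 − rank ∂_3 = (20 − 20) − 0 = 0, and there is no ∂_3, so H_2 ≅ 0.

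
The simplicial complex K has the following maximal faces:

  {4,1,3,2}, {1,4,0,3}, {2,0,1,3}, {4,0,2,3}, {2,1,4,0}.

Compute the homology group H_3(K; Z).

H_3 ≅ Z.

Fix the vertex order 0 < 1 < 2 < 3 < 4 and write every simplex with vertices in increasing order. Then dim K = 3 and the simplices of K are:

  0-simplices (5): [0], [1], [2], [3], [4]
  1-simplices (10): [0,1], [0,2], [0,3], [0,4], [1,2], [1,3], [1,4], [2,3], [2,4], [3,4]
  2-simplices (10): [0,1,2], [0,1,3], [0,1,4], [0,2,3], [0,2,4], [0,3,4], [1,2,3], [1,2,4], [1,3,4], [2,3,4]
  3-simplices (5): [0,1,2,3], [0,1,2,4], [0,1,3,4], [0,2,3,4], [1,2,3,4]

Hence C_0 ≅ Z^5, C_1 ≅ Z^10, C_2 ≅ Z^10, C_3 ≅ Z^5.

Boundary ∂_1: C_1 → C_0 sends each edge [p,q] (with p < q) to q − p.
As a 5×10 matrix over Z this has rank 4, with invariant factors (1,1,1,1).

Boundary ∂_2: C_2 → C_1 acts by ∂[p,q,r] = [q,r] − [p,r] + [p,q]. For instance
  ∂[1,2,4] = [2,4] − [1,4] + [1,2],
  ∂[0,1,4] = [1,4] − [0,4] + [0,1].
This gives a 10×10 integer matrix of rank 6; reducing to Smith normal form yields diagonal entries (1,1,1,1,1,1).

∂_3: C_3 → C_2 sends each 3-simplex σ to the alternating sum Σ_i (−1)^i (σ with its i-th vertex removed). For instance
  ∂[0,1,3,4] = [1,3,4] − [0,3,4] + [0,1,4] − [0,1,3],
  ∂[0,1,2,4] = [1,2,4] − [0,2,4] + [0,1,4] − [0,1,2].
The resulting 10×5 matrix has rank 4, and its Smith normal form has invariant factors (1,1,1,1).

Now H_k = ker ∂_k / im ∂_{k+1}, so:

  H_3: rank ker ∂_3 − rank ∂_4 = (5 − 4) − 0 = 1, and there is no ∂_4, so H_3 ≅ Z.

(K is a triangulation of the 3-sphere S^3.)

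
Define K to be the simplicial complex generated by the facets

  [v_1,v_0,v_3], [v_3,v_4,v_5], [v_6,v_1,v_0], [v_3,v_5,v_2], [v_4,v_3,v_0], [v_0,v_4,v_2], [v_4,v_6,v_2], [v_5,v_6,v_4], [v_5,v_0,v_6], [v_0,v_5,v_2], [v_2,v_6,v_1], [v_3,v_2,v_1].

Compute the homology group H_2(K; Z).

Fix the vertex order v_0 < v_1 < v_2 < v_3 < v_4 < v_5 < v_6 and write every simplex with vertices in increasing order. Then dim K = 2 and the simplices of K are:

  0-simplices (7): [v_0], [v_1], [v_2], [v_3], [v_4], [v_5], [v_6]
  1-simplices (18): (18 of them)
  2-simplices (12): (12 of them)

so the chain groups are C_0 ≅ Z^7, C_1 ≅ Z^18, C_2 ≅ Z^12.

Boundary ∂_1: C_1 → C_0 maps an edge to its endpoints' difference, ∂[p,q] = q − p.
The resulting 7×18 matrix has rank 6, and its Smith normal form has invariant factors (1,1,1,1,1,1).

Boundary ∂_2: C_2 → C_1 acts by ∂[p,q,r] = [q,r] − [p,r] + [p,q]. For instance
  ∂[v_0,v_1,v_6] = [v_1,v_6] − [v_0,v_6] + [v_0,v_1],
  ∂[v_3,v_4,v_5] = [v_4,v_5] − [v_3,v_5] + [v_3,v_4].
The resulting 18×12 matrix has rank 12, and its Smith normal form has invariant factors (1,1,1,1,1,1,1,1,1,1,1,2).

Now H_k = ker ∂_k / im ∂_{k+1}, so:

  H_2: rank ker ∂_2 − rank ∂_3 = (12 − 12) − 0 = 0, and there is no ∂_3, so H_2 ≅ 0.

H_2 = 0.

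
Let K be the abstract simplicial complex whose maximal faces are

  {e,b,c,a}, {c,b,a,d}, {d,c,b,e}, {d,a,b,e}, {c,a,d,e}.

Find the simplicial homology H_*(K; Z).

Order the vertices as a < b < c < d < e. Listing each simplex with vertices in this order, K has dimension 3 with simplices:

  0-simplices (5): a, b, c, d, e
  1-simplices (10): ab, ac, ad, ae, bc, bd, be, cd, ce, de
  2-simplices (10): abc, abd, abe, acd, ace, ade, bcd, bce, bde, cde
  3-simplices (5): abcd, abce, abde, acde, bcde

Hence C_0 ≅ Z^5, C_1 ≅ Z^10, C_2 ≅ Z^10, C_3 ≅ Z^5.

The boundary map ∂_1: C_1 → C_0 is given by ∂[p,q] = [q] − [p]. For instance
  ∂bc = c − b.
As a 5×10 matrix over Z this has rank 4, with invariant factors (1,1,1,1).

∂_2: C_2 → C_1 sends each 2-simplex [p,q,r] to [q,r] − [p,r] + [p,q]. For instance
  ∂bce = ce − be + bc,
  ∂bde = de − be + bd.
As a 10×10 matrix over Z this has rank 6, with invariant factors (1,1,1,1,1,1).

Boundary ∂_3: C_3 → C_2 sends each 3-simplex σ to the alternating sum Σ_i (−1)^i (σ with its i-th vertex removed). For instance
  ∂abcd = bcd − acd + abd − abc,
  ∂abce = bce − ace + abe − abc.
As a 10×5 matrix over Z this has rank 4, with invariant factors (1,1,1,1).

Now H_k = ker ∂_k / im ∂_{k+1}, so:

  H_0: rank C_0 − rank ∂_1 = 5 − 4 = 1, and the invariant factors of ∂_1 are all 1, so H_0 ≅ Z.
  H_1: rank ker ∂_1 − rank ∂_2 = (10 − 4) − 6 = 0, and the invariant factors of ∂_2 are all 1, so H_1 ≅ 0.
  H_2: rank ker ∂_2 − rank ∂_3 = (10 − 6) − 4 = 0, and the invariant factors of ∂_3 are all 1, so H_2 ≅ 0.
  H_3: rank ker ∂_3 − rank ∂_4 = (5 − 4) − 0 = 1, and there is no ∂_4, so H_3 ≅ Z.

(K is a triangulation of the 3-sphere S^3.)

H_0 ≅ Z,  H_1 = 0,  H_2 = 0,  H_3 ≅ Z.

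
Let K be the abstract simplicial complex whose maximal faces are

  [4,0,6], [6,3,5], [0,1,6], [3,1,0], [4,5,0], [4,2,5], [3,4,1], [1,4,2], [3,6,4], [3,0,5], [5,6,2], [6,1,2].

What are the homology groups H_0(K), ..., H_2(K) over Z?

K has 7 vertices, 18 edges, 12 triangles.
rank ∂_0 = 0, rank ∂_1 = 6 ⇒ b_0 = 7 − 0 − 6 = 1; all invariant factors of ∂_1 are 1 so no torsion. So H_0 ≅ Z.
rank ∂_1 = 6, rank ∂_2 = 12 ⇒ b_1 = 18 − 6 − 12 = 0; ∂_2 has invariant factor(s) [2] giving torsion. So H_1 ≅ Z/2Z.
rank ∂_2 = 12, rank ∂_3 = 0 ⇒ b_2 = 12 − 12 − 0 = 0. So H_2 ≅ 0.

H_0 ≅ Z,  H_1 ≅ Z/2Z,  H_2 = 0.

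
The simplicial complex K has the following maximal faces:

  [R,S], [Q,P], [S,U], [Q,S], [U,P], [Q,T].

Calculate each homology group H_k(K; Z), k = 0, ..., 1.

Fix the vertex order P < Q < R < S < T < U and write every simplex with vertices in increasing order. Then dim K = 1 and the simplices of K are:

  0-simplices (6): P, Q, R, S, T, U
  1-simplices (6): PQ, PU, QS, QT, RS, SU

so the chain groups are C_0 ≅ Z^6, C_1 ≅ Z^6.

∂_1: C_1 → C_0 maps an edge to its endpoints' difference, ∂[p,q] = q − p. For instance
  ∂PU = U − P.
As a 6×6 matrix over Z this has rank 5, with invariant factors (1,1,1,1,1).

Now H_k = ker ∂_k / im ∂_{k+1}, so:

  H_0: rank C_0 − rank ∂_1 = 6 − 5 = 1, and the invariant factors of ∂_1 are all 1, so H_0 ≅ Z.
  H_1: rank ker ∂_1 − rank ∂_2 = (6 − 5) − 0 = 1, and there is no ∂_2, so H_1 ≅ Z.

H_0 ≅ Z,  H_1 ≅ Z.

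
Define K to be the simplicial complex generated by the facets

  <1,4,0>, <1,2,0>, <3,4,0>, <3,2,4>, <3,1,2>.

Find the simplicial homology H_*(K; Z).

H_0 = Z,  H_1 = Z,  H_2 = 0.

We work with the vertex ordering 0 < 1 < 2 < 3 < 4. The simplices of K, each written with vertices in increasing order, are:

  0-simplices (5): [0], [1], [2], [3], [4]
  1-simplices (10): [0,1], [0,2], [0,3], [0,4], [1,2], [1,3], [1,4], [2,3], [2,4], [3,4]
  2-simplices (5): [0,1,2], [0,1,4], [0,3,4], [1,2,3], [2,3,4]

giving chain groups C_0 ≅ Z^5, C_1 ≅ Z^10, C_2 ≅ Z^5.

∂_1: C_1 → C_0 maps an edge to its endpoints' difference, ∂[p,q] = q − p.
The resulting 5×10 matrix has rank 4, and its Smith normal form has invariant factors (1,1,1,1).

The boundary map ∂_2: C_2 → C_1 maps a triangle to the signed sum of its edges. For instance
  ∂[1,2,3] = [2,3] − [1,3] + [1,2],
  ∂[0,1,2] = [1,2] − [0,2] + [0,1].
The resulting 10×5 matrix has rank 5, and its Smith normal form has invariant factors (1,1,1,1,1).

Now H_k = ker ∂_k / im ∂_{k+1}, so:

  H_0: rank C_0 − rank ∂_1 = 5 − 4 = 1, and the invariant factors of ∂_1 are all 1, so H_0 ≅ Z.
  H_1: rank ker ∂_1 − rank ∂_2 = (10 − 4) − 5 = 1, and the invariant factors of ∂_2 are all 1, so H_1 ≅ Z.
  H_2: rank ker ∂_2 − rank ∂_3 = (5 − 5) − 0 = 0, and there is no ∂_3, so H_2 ≅ 0.

(K is a triangulation of the Möbius band.)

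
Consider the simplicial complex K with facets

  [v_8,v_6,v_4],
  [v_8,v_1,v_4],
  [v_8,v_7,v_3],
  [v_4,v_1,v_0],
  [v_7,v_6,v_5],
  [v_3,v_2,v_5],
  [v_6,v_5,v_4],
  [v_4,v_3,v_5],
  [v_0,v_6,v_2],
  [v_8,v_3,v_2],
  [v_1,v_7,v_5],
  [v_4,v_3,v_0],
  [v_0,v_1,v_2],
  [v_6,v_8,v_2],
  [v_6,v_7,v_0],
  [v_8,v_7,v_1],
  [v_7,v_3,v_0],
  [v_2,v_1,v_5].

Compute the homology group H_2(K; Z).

H_2 ≅ Z.

Take the total order v_0 < v_1 < v_2 < v_3 < v_4 < v_5 < v_6 < v_7 < v_8 on the vertex set. Then K (dimension 2) consists of the simplices:

  0-simplices (9): [v_0], [v_1], [v_2], [v_3], [v_4], [v_5], [v_6], [v_7], [v_8]
  1-simplices (27): (27 of them)
  2-simplices (18): (18 of them)

so the chain groups are C_0 ≅ Z^9, C_1 ≅ Z^27, C_2 ≅ Z^18.

The boundary map ∂_1: C_1 → C_0 maps an edge to its endpoints' difference, ∂[p,q] = q − p.
As a 9×27 matrix over Z this has rank 8, with invariant factors (1,1,1,1,1,1,1,1).

The boundary map ∂_2: C_2 → C_1 maps a triangle to the signed sum of its edges. For instance
  ∂[v_2,v_6,v_8] = [v_6,v_8] − [v_2,v_8] + [v_2,v_6],
  ∂[v_0,v_1,v_2] = [v_1,v_2] − [v_0,v_2] + [v_0,v_1].
The 27×18 boundary matrix has rank 17 and Smith normal form diag(1,1,1,1,1,1,1,1,1,1,1,1,1,1,1,1,1).

From H_k ≅ ker(∂_k) / im(∂_{k+1}) we obtain:

  H_2: rank ker ∂_2 − rank ∂_3 = (18 − 17) − 0 = 1, and there is no ∂_3, so H_2 = Z.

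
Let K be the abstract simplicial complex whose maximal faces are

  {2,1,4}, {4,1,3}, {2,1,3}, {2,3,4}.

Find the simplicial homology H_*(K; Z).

H_0 ≅ Z,  H_1 = 0,  H_2 ≅ Z.

We work with the vertex ordering 1 < 2 < 3 < 4. The simplices of K, each written with vertices in increasing order, are:

  0-simplices (4): [1], [2], [3], [4]
  1-simplices (6): [1,2], [1,3], [1,4], [2,3], [2,4], [3,4]
  2-simplices (4): [1,2,3], [1,2,4], [1,3,4], [2,3,4]

so the chain groups are C_0 ≅ Z^4, C_1 ≅ Z^6, C_2 ≅ Z^4.

Boundary ∂_1: C_1 → C_0 is given by ∂[p,q] = [q] − [p]. For instance
  ∂[1,3] = [3] − [1].
This gives a 4×6 integer matrix of rank 3; reducing to Smith normal form yields diagonal entries (1,1,1).

Boundary ∂_2: C_2 → C_1 maps a triangle to the signed sum of its edges. For instance
  ∂[1,2,3] = [2,3] − [1,3] + [1,2],
  ∂[2,3,4] = [3,4] − [2,4] + [2,3].
As a 6×4 matrix over Z this has rank 3, with invariant factors (1,1,1).

Reading off H_k = ker ∂_k / im ∂_{k+1}:

  H_0: rank C_0 − rank ∂_1 = 4 − 3 = 1, and the invariant factors of ∂_1 are all 1, so H_0 ≅ Z.
  H_1: rank ker ∂_1 − rank ∂_2 = (6 − 3) − 3 = 0, and the invariant factors of ∂_2 are all 1, so H_1 ≅ 0.
  H_2: rank ker ∂_2 − rank ∂_3 = (4 − 3) − 0 = 1, and there is no ∂_3, so H_2 ≅ Z.

As a check, the Euler characteristic is 4 − 6 + 4 = 2, which agrees with 1 − 0 + 1 = 2.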